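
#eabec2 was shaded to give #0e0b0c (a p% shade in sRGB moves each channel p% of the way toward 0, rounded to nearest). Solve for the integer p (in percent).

94%

#eabec2 is rgb(234, 190, 194); #0e0b0c is rgb(14, 11, 12).
On the R channel (widest range): 14 ≈ 234 + (p/100)(0 − 234), so p ≈ 100×(14 − 234)/(0 − 234) = -22000/-234 = 94.02.
p = 94 reproduces all three channels after rounding.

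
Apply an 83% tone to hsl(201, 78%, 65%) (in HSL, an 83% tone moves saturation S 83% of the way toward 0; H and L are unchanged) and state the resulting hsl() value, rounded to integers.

hsl(201, 13%, 65%)

S moves 83% from 78 toward 0: 78 − 64.74 = 13.26 → 13.
H and L are unchanged.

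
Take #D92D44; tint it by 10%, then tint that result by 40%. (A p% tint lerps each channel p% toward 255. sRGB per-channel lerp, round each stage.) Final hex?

#D92D44 is rgb(217, 45, 68).
A 10% tint moves each channel 10% toward 255:
  R: 217 + 0.1×(255−217) = 217 + 3.8 = 220.8 → 221
  G: 45 + 0.1×(255−45) = 45 + 21 = 66 → 66
  B: 68 + 0.1×(255−68) = 68 + 18.7 = 86.7 → 87
After the tint: rgb(221, 66, 87) = #DD4257.
Lerp each channel 40% toward 255:
  R: 221 + 0.4×(255−221) = 221 + 13.6 = 234.6 → 235
  G: 66 + 75.6 = 141.6 → 142
  B: 87 + 0.4×(255−87) = 87 + 67.2 = 154.2 → 154
rgb(235, 142, 154) = #EB8E9A.

#EB8E9A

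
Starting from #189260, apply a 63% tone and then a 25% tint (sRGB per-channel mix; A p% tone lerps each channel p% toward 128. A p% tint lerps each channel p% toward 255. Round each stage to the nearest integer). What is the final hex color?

#83A597

#189260 is rgb(24, 146, 96).
Per channel, c → c + 0.63(128 − c):
  R: 24 + 0.63×(128−24) = 24 + 65.52 = 89.52 → 90
  G: 146 + 0.63×(128−146) = 146 − 11.34 = 134.66 → 135
  B: 96 + 0.63×(128−96) = 96 + 20.16 = 116.16 → 116
After the tone: rgb(90, 135, 116) = #5A8774.
Per channel, c → c + 0.25(255 − c):
  R: 90 + 41.25 = 131.25 → 131
  G: 135 + 30 = 165 → 165
  B: 116 + 0.25×(255−116) = 116 + 34.75 = 150.75 → 151
rgb(131, 165, 151) = #83A597.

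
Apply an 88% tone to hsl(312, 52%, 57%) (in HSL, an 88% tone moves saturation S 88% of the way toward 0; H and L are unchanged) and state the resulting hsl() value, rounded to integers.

hsl(312, 6%, 57%)

S moves 88% from 52 toward 0: 52 − 45.76 = 6.24 → 6.
H and L are unchanged.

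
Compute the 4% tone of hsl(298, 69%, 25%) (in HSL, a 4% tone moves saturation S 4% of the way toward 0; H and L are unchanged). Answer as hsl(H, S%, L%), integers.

S moves 4% from 69 toward 0: 69 − 2.76 = 66.24 → 66.
H and L are unchanged.

hsl(298, 66%, 25%)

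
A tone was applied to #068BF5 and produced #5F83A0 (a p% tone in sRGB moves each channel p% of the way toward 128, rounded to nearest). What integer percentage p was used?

#068BF5 is rgb(6, 139, 245); #5F83A0 is rgb(95, 131, 160).
On the R channel (widest range): 95 ≈ 6 + (p/100)(128 − 6), so p ≈ 100×(95 − 6)/(128 − 6) = 8900/122 = 72.95.
p = 73 reproduces all three channels after rounding.

73%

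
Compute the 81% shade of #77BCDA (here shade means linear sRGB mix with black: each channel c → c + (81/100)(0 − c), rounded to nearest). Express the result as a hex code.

#77BCDA is rgb(119, 188, 218).
Lerp each channel 81% toward 0:
  R: 119 + 0.81×(0−119) = 119 − 96.39 = 22.61 → 23
  G: 188 + 0.81×(0−188) = 188 − 152.28 = 35.72 → 36
  B: 218 − 176.58 = 41.42 → 41
rgb(23, 36, 41) = #172429.

#172429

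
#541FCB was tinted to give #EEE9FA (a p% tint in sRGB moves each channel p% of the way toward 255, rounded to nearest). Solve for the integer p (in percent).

90%

#541FCB is rgb(84, 31, 203); #EEE9FA is rgb(238, 233, 250).
On the G channel (widest range): 233 ≈ 31 + (p/100)(255 − 31), so p ≈ 100×(233 − 31)/(255 − 31) = 20200/224 = 90.18.
p = 90 reproduces all three channels after rounding.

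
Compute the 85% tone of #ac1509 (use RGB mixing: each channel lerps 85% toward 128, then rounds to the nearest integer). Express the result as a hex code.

#87706e

#ac1509 is rgb(172, 21, 9).
Lerp each channel 85% toward 128:
  R: 172 − 37.4 = 134.6 → 135
  G: 21 + 90.95 = 111.95 → 112
  B: 9 + 0.85×(128−9) = 9 + 101.15 = 110.15 → 110
rgb(135, 112, 110) = #87706e.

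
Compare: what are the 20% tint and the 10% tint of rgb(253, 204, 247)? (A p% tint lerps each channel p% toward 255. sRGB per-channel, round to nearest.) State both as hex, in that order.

#fdd6f9, #fdd1f8

20% tint:
  R: 253 + 0.2×(255−253) = 253 + 0.4 = 253.4 → 253
  G: 204 + 10.2 = 214.2 → 214
  B: 247 + 1.6 = 248.6 → 249
  → #fdd6f9
10% tint:
  R: 253 + 0.1×(255−253) = 253 + 0.2 = 253.2 → 253
  G: 204 + 5.1 = 209.1 → 209
  B: 247 + 0.1×(255−247) = 247 + 0.8 = 247.8 → 248
  → #fdd1f8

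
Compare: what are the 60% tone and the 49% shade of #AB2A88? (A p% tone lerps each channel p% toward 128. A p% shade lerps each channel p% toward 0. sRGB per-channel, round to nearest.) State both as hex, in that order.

#915E83, #571545

#AB2A88 is rgb(171, 42, 136).
60% tone:
  R: 171 + 0.6×(128−171) = 171 − 25.8 = 145.2 → 145
  G: 42 + 0.6×(128−42) = 42 + 51.6 = 93.6 → 94
  B: 136 − 4.8 = 131.2 → 131
  → #915E83
49% shade:
  R: 171 − 83.79 = 87.21 → 87
  G: 42 + 0.49×(0−42) = 42 − 20.58 = 21.42 → 21
  B: 136 + 0.49×(0−136) = 136 − 66.64 = 69.36 → 69
  → #571545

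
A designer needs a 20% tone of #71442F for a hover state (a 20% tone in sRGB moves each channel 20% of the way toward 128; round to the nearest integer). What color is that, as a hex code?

#74503F

#71442F is rgb(113, 68, 47).
A 20% tone moves each channel 20% toward 128:
  R: 113 + 0.2×(128−113) = 113 + 3 = 116 → 116
  G: 68 + 12 = 80 → 80
  B: 47 + 0.2×(128−47) = 47 + 16.2 = 63.2 → 63
rgb(116, 80, 63) = #74503F.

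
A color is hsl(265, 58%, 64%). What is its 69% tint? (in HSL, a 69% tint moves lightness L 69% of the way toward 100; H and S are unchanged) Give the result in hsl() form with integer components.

L moves 69% from 64 toward 100: 64 + 24.84 = 88.84 → 89.
H and S are unchanged.

hsl(265, 58%, 89%)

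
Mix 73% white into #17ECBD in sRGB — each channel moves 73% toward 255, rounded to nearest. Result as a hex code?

#17ECBD is rgb(23, 236, 189).
Per channel, c → c + 0.73(255 − c):
  R: 23 + 0.73×(255−23) = 23 + 169.36 = 192.36 → 192
  G: 236 + 0.73×(255−236) = 236 + 13.87 = 249.87 → 250
  B: 189 + 48.18 = 237.18 → 237
rgb(192, 250, 237) = #C0FAED.

#C0FAED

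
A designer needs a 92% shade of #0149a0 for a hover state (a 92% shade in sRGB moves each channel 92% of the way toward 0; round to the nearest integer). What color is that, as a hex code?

#0149a0 is rgb(1, 73, 160).
Per channel, c → c + 0.92(0 − c):
  R: 1 − 0.92 = 0.08 → 0
  G: 73 − 67.16 = 5.84 → 6
  B: 160 + 0.92×(0−160) = 160 − 147.2 = 12.8 → 13
rgb(0, 6, 13) = #00060d.

#00060d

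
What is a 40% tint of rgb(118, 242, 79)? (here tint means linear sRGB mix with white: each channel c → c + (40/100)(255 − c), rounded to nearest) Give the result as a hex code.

#ADF795

Lerp each channel 40% toward 255:
  R: 118 + 0.4×(255−118) = 118 + 54.8 = 172.8 → 173
  G: 242 + 0.4×(255−242) = 242 + 5.2 = 247.2 → 247
  B: 79 + 0.4×(255−79) = 79 + 70.4 = 149.4 → 149
rgb(173, 247, 149) = #ADF795.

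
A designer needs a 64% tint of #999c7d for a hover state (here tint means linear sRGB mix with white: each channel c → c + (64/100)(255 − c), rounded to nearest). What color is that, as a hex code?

#999c7d is rgb(153, 156, 125).
A 64% tint moves each channel 64% toward 255:
  R: 153 + 65.28 = 218.28 → 218
  G: 156 + 0.64×(255−156) = 156 + 63.36 = 219.36 → 219
  B: 125 + 0.64×(255−125) = 125 + 83.2 = 208.2 → 208
rgb(218, 219, 208) = #dadbd0.

#dadbd0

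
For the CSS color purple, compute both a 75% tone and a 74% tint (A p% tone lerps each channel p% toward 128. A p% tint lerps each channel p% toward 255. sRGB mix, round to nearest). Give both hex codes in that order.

#806080, #DEBDDE

CSS purple is rgb(128, 0, 128).
75% tone:
  R: 128 + 0 = 128 → 128
  G: 0 + 0.75×(128−0) = 0 + 96 = 96 → 96
  B: 128 + 0 = 128 → 128
  → #806080
74% tint:
  R: 128 + 0.74×(255−128) = 128 + 93.98 = 221.98 → 222
  G: 0 + 188.7 = 188.7 → 189
  B: 128 + 93.98 = 221.98 → 222
  → #DEBDDE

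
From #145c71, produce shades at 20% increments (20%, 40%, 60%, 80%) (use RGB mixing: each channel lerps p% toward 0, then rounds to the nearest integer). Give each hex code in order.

#104a5a, #0c3744, #08252d, #041217

#145c71 is rgb(20, 92, 113).
20%: (20 − 4 = 16→16, 92 − 18.4 = 73.6→74, 113 − 22.6 = 90.4→90) → #104a5a
40%: (20 − 8 = 12→12, 92 − 36.8 = 55.2→55, 113 − 45.2 = 67.8→68) → #0c3744
60%: (20 − 12 = 8→8, 92 − 55.2 = 36.8→37, 113 − 67.8 = 45.2→45) → #08252d
80%: (20 − 16 = 4→4, 92 − 73.6 = 18.4→18, 113 − 90.4 = 22.6→23) → #041217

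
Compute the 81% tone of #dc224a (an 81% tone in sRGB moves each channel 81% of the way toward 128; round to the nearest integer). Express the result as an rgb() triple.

rgb(145, 110, 118)

#dc224a is rgb(220, 34, 74).
An 81% tone moves each channel 81% toward 128:
  R: 220 − 74.52 = 145.48 → 145
  G: 34 + 0.81×(128−34) = 34 + 76.14 = 110.14 → 110
  B: 74 + 43.74 = 117.74 → 118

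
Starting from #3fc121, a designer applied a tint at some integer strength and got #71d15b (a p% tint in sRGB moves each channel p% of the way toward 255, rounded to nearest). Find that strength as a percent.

26%

#3fc121 is rgb(63, 193, 33); #71d15b is rgb(113, 209, 91).
On the B channel (widest range): 91 ≈ 33 + (p/100)(255 − 33), so p ≈ 100×(91 − 33)/(255 − 33) = 5800/222 = 26.13.
p = 26 reproduces all three channels after rounding.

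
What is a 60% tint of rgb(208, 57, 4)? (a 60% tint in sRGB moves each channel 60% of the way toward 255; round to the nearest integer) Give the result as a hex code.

#ecb09b

A 60% tint moves each channel 60% toward 255:
  R: 208 + 0.6×(255−208) = 208 + 28.2 = 236.2 → 236
  G: 57 + 118.8 = 175.8 → 176
  B: 4 + 150.6 = 154.6 → 155
rgb(236, 176, 155) = #ecb09b.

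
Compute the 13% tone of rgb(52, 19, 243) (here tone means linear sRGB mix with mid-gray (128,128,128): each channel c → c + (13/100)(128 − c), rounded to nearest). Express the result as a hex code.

Lerp each channel 13% toward 128:
  R: 52 + 9.88 = 61.88 → 62
  G: 19 + 0.13×(128−19) = 19 + 14.17 = 33.17 → 33
  B: 243 + 0.13×(128−243) = 243 − 14.95 = 228.05 → 228
rgb(62, 33, 228) = #3E21E4.

#3E21E4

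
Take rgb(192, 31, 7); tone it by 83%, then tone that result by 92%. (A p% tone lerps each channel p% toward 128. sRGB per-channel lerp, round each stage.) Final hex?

An 83% tone moves each channel 83% toward 128:
  R: 192 − 53.12 = 138.88 → 139
  G: 31 + 80.51 = 111.51 → 112
  B: 7 + 0.83×(128−7) = 7 + 100.43 = 107.43 → 107
After the tone: rgb(139, 112, 107) = #8b706b.
Lerp each channel 92% toward 128:
  R: 139 − 10.12 = 128.88 → 129
  G: 112 + 14.72 = 126.72 → 127
  B: 107 + 0.92×(128−107) = 107 + 19.32 = 126.32 → 126
rgb(129, 127, 126) = #817f7e.

#817f7e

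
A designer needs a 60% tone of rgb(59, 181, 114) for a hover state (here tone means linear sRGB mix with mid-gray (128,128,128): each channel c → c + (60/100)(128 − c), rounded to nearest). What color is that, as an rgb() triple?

rgb(100, 149, 122)

Lerp each channel 60% toward 128:
  R: 59 + 0.6×(128−59) = 59 + 41.4 = 100.4 → 100
  G: 181 − 31.8 = 149.2 → 149
  B: 114 + 0.6×(128−114) = 114 + 8.4 = 122.4 → 122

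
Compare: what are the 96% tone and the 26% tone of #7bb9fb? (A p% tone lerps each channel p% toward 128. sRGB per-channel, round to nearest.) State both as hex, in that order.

#7bb9fb is rgb(123, 185, 251).
96% tone:
  R: 123 + 0.96×(128−123) = 123 + 4.8 = 127.8 → 128
  G: 185 + 0.96×(128−185) = 185 − 54.72 = 130.28 → 130
  B: 251 + 0.96×(128−251) = 251 − 118.08 = 132.92 → 133
  → #808285
26% tone:
  R: 123 + 1.3 = 124.3 → 124
  G: 185 + 0.26×(128−185) = 185 − 14.82 = 170.18 → 170
  B: 251 + 0.26×(128−251) = 251 − 31.98 = 219.02 → 219
  → #7caadb

#808285, #7caadb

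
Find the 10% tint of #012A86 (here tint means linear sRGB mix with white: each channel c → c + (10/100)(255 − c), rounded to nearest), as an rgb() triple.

rgb(26, 63, 146)

#012A86 is rgb(1, 42, 134).
Lerp each channel 10% toward 255:
  R: 1 + 0.1×(255−1) = 1 + 25.4 = 26.4 → 26
  G: 42 + 21.3 = 63.3 → 63
  B: 134 + 0.1×(255−134) = 134 + 12.1 = 146.1 → 146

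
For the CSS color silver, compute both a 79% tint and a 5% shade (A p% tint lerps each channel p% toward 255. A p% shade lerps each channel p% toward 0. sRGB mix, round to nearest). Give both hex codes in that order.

#F2F2F2, #B6B6B6

CSS silver is rgb(192, 192, 192).
79% tint:
  R: 192 + 49.77 = 241.77 → 242
  G: 192 + 0.79×(255−192) = 192 + 49.77 = 241.77 → 242
  B: 192 + 0.79×(255−192) = 192 + 49.77 = 241.77 → 242
  → #F2F2F2
5% shade:
  R: 192 + 0.05×(0−192) = 192 − 9.6 = 182.4 → 182
  G: 192 + 0.05×(0−192) = 192 − 9.6 = 182.4 → 182
  B: 192 + 0.05×(0−192) = 192 − 9.6 = 182.4 → 182
  → #B6B6B6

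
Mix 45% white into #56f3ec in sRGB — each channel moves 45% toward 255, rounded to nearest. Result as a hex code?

#a2f8f5

#56f3ec is rgb(86, 243, 236).
A 45% tint moves each channel 45% toward 255:
  R: 86 + 76.05 = 162.05 → 162
  G: 243 + 0.45×(255−243) = 243 + 5.4 = 248.4 → 248
  B: 236 + 0.45×(255−236) = 236 + 8.55 = 244.55 → 245
rgb(162, 248, 245) = #a2f8f5.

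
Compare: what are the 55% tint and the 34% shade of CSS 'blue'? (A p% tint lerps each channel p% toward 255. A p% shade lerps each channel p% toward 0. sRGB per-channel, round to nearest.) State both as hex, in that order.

CSS blue is rgb(0, 0, 255).
55% tint:
  R: 0 + 0.55×(255−0) = 0 + 140.25 = 140.25 → 140
  G: 0 + 0.55×(255−0) = 0 + 140.25 = 140.25 → 140
  B: 255 + 0.55×(255−255) = 255 + 0 = 255 → 255
  → #8C8CFF
34% shade:
  R: 0 + 0 = 0 → 0
  G: 0 + 0.34×(0−0) = 0 + 0 = 0 → 0
  B: 255 + 0.34×(0−255) = 255 − 86.7 = 168.3 → 168
  → #0000A8

#8C8CFF, #0000A8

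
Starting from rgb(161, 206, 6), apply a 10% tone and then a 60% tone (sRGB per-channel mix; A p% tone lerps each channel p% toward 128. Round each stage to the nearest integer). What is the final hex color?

#8c9c54

Lerp each channel 10% toward 128:
  R: 161 + 0.1×(128−161) = 161 − 3.3 = 157.7 → 158
  G: 206 − 7.8 = 198.2 → 198
  B: 6 + 0.1×(128−6) = 6 + 12.2 = 18.2 → 18
After the tone: rgb(158, 198, 18) = #9ec612.
Lerp each channel 60% toward 128:
  R: 158 + 0.6×(128−158) = 158 − 18 = 140 → 140
  G: 198 + 0.6×(128−198) = 198 − 42 = 156 → 156
  B: 18 + 66 = 84 → 84
rgb(140, 156, 84) = #8c9c54.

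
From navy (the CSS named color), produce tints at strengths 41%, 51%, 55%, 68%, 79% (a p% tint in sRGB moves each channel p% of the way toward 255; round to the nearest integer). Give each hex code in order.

#6969B4, #8282C1, #8C8CC6, #ADADD6, #C9C9E4

CSS navy is rgb(0, 0, 128).
41%: (0 + 104.55 = 104.55→105, 0 + 104.55 = 104.55→105, 128 + 52.07 = 180.07→180) → #6969B4
51%: (0 + 130.05 = 130.05→130, 0 + 130.05 = 130.05→130, 128 + 64.77 = 192.77→193) → #8282C1
55%: (0 + 140.25 = 140.25→140, 0 + 140.25 = 140.25→140, 128 + 69.85 = 197.85→198) → #8C8CC6
68%: (0 + 173.4 = 173.4→173, 0 + 173.4 = 173.4→173, 128 + 86.36 = 214.36→214) → #ADADD6
79%: (0 + 201.45 = 201.45→201, 0 + 201.45 = 201.45→201, 128 + 100.33 = 228.33→228) → #C9C9E4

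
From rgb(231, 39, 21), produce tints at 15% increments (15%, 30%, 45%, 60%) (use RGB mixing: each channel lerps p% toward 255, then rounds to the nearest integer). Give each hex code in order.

15%: (231 + 3.6 = 234.6→235, 39 + 32.4 = 71.4→71, 21 + 35.1 = 56.1→56) → #eb4738
30%: (231 + 7.2 = 238.2→238, 39 + 64.8 = 103.8→104, 21 + 70.2 = 91.2→91) → #ee685b
45%: (231 + 10.8 = 241.8→242, 39 + 97.2 = 136.2→136, 21 + 105.3 = 126.3→126) → #f2887e
60%: (231 + 14.4 = 245.4→245, 39 + 129.6 = 168.6→169, 21 + 140.4 = 161.4→161) → #f5a9a1

#eb4738, #ee685b, #f2887e, #f5a9a1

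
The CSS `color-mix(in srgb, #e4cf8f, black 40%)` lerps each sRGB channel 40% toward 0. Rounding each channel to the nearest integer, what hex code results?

#e4cf8f is rgb(228, 207, 143).
Per channel, c → c + 0.4(0 − c):
  R: 228 − 91.2 = 136.8 → 137
  G: 207 − 82.8 = 124.2 → 124
  B: 143 − 57.2 = 85.8 → 86
rgb(137, 124, 86) = #897c56.

#897c56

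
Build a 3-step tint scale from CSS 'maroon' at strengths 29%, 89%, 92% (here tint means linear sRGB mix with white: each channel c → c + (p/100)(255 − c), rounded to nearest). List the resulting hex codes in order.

#A54A4A, #F1E3E3, #F5EBEB

CSS maroon is rgb(128, 0, 0).
29%: (128 + 36.83 = 164.83→165, 0 + 73.95 = 73.95→74, 0 + 73.95 = 73.95→74) → #A54A4A
89%: (128 + 113.03 = 241.03→241, 0 + 226.95 = 226.95→227, 0 + 226.95 = 226.95→227) → #F1E3E3
92%: (128 + 116.84 = 244.84→245, 0 + 234.6 = 234.6→235, 0 + 234.6 = 234.6→235) → #F5EBEB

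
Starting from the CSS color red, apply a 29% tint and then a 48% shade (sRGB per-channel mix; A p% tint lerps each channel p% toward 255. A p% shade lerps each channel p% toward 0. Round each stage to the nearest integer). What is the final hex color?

CSS red is rgb(255, 0, 0).
A 29% tint moves each channel 29% toward 255:
  R: 255 + 0.29×(255−255) = 255 + 0 = 255 → 255
  G: 0 + 0.29×(255−0) = 0 + 73.95 = 73.95 → 74
  B: 0 + 73.95 = 73.95 → 74
After the tint: rgb(255, 74, 74) = #FF4A4A.
Lerp each channel 48% toward 0:
  R: 255 − 122.4 = 132.6 → 133
  G: 74 − 35.52 = 38.48 → 38
  B: 74 − 35.52 = 38.48 → 38
rgb(133, 38, 38) = #852626.

#852626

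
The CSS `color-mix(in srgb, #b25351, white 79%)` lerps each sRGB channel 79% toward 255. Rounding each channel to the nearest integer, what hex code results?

#efdbda

#b25351 is rgb(178, 83, 81).
Per channel, c → c + 0.79(255 − c):
  R: 178 + 60.83 = 238.83 → 239
  G: 83 + 0.79×(255−83) = 83 + 135.88 = 218.88 → 219
  B: 81 + 0.79×(255−81) = 81 + 137.46 = 218.46 → 218
rgb(239, 219, 218) = #efdbda.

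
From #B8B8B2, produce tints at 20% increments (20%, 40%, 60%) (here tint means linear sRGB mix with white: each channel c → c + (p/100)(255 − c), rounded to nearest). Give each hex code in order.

#C6C6C1, #D4D4D1, #E3E3E0

#B8B8B2 is rgb(184, 184, 178).
20%: (184 + 14.2 = 198.2→198, 184 + 14.2 = 198.2→198, 178 + 15.4 = 193.4→193) → #C6C6C1
40%: (184 + 28.4 = 212.4→212, 184 + 28.4 = 212.4→212, 178 + 30.8 = 208.8→209) → #D4D4D1
60%: (184 + 42.6 = 226.6→227, 184 + 42.6 = 226.6→227, 178 + 46.2 = 224.2→224) → #E3E3E0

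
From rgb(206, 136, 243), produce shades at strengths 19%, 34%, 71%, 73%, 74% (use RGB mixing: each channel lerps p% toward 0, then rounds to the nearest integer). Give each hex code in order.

19%: (206 − 39.14 = 166.86→167, 136 − 25.84 = 110.16→110, 243 − 46.17 = 196.83→197) → #A76EC5
34%: (206 − 70.04 = 135.96→136, 136 − 46.24 = 89.76→90, 243 − 82.62 = 160.38→160) → #885AA0
71%: (206 − 146.26 = 59.74→60, 136 − 96.56 = 39.44→39, 243 − 172.53 = 70.47→70) → #3C2746
73%: (206 − 150.38 = 55.62→56, 136 − 99.28 = 36.72→37, 243 − 177.39 = 65.61→66) → #382542
74%: (206 − 152.44 = 53.56→54, 136 − 100.64 = 35.36→35, 243 − 179.82 = 63.18→63) → #36233F

#A76EC5, #885AA0, #3C2746, #382542, #36233F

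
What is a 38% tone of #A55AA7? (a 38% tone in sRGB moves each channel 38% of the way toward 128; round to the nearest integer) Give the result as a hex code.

#A55AA7 is rgb(165, 90, 167).
Per channel, c → c + 0.38(128 − c):
  R: 165 − 14.06 = 150.94 → 151
  G: 90 + 0.38×(128−90) = 90 + 14.44 = 104.44 → 104
  B: 167 − 14.82 = 152.18 → 152
rgb(151, 104, 152) = #976898.

#976898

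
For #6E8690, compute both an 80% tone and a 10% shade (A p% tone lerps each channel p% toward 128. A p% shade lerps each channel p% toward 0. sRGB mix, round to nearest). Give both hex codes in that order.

#6E8690 is rgb(110, 134, 144).
80% tone:
  R: 110 + 0.8×(128−110) = 110 + 14.4 = 124.4 → 124
  G: 134 − 4.8 = 129.2 → 129
  B: 144 − 12.8 = 131.2 → 131
  → #7C8183
10% shade:
  R: 110 + 0.1×(0−110) = 110 − 11 = 99 → 99
  G: 134 + 0.1×(0−134) = 134 − 13.4 = 120.6 → 121
  B: 144 + 0.1×(0−144) = 144 − 14.4 = 129.6 → 130
  → #637982

#7C8183, #637982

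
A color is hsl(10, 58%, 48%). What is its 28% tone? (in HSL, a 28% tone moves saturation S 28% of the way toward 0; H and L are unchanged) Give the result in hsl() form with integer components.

S moves 28% from 58 toward 0: 58 − 16.24 = 41.76 → 42.
H and L are unchanged.

hsl(10, 42%, 48%)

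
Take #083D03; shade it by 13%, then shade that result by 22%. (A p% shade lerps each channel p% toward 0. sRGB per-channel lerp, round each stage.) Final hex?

#083D03 is rgb(8, 61, 3).
Per channel, c → c + 0.13(0 − c):
  R: 8 + 0.13×(0−8) = 8 − 1.04 = 6.96 → 7
  G: 61 + 0.13×(0−61) = 61 − 7.93 = 53.07 → 53
  B: 3 − 0.39 = 2.61 → 3
After the shade: rgb(7, 53, 3) = #073503.
Lerp each channel 22% toward 0:
  R: 7 + 0.22×(0−7) = 7 − 1.54 = 5.46 → 5
  G: 53 + 0.22×(0−53) = 53 − 11.66 = 41.34 → 41
  B: 3 − 0.66 = 2.34 → 2
rgb(5, 41, 2) = #052902.

#052902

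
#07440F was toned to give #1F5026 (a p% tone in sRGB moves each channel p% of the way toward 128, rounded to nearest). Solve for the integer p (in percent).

20%

#07440F is rgb(7, 68, 15); #1F5026 is rgb(31, 80, 38).
On the R channel (widest range): 31 ≈ 7 + (p/100)(128 − 7), so p ≈ 100×(31 − 7)/(128 − 7) = 2400/121 = 19.83.
p = 20 reproduces all three channels after rounding.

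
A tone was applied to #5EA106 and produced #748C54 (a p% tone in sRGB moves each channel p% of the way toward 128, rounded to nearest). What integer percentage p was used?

64%

#5EA106 is rgb(94, 161, 6); #748C54 is rgb(116, 140, 84).
On the B channel (widest range): 84 ≈ 6 + (p/100)(128 − 6), so p ≈ 100×(84 − 6)/(128 − 6) = 7800/122 = 63.93.
p = 64 reproduces all three channels after rounding.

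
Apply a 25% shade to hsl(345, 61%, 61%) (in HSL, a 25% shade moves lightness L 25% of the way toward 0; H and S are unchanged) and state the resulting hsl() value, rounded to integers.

L moves 25% from 61 toward 0: 61 − 15.25 = 45.75 → 46.
H and S are unchanged.

hsl(345, 61%, 46%)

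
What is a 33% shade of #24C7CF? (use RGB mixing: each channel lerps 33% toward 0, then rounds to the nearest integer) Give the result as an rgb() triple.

#24C7CF is rgb(36, 199, 207).
A 33% shade moves each channel 33% toward 0:
  R: 36 + 0.33×(0−36) = 36 − 11.88 = 24.12 → 24
  G: 199 + 0.33×(0−199) = 199 − 65.67 = 133.33 → 133
  B: 207 − 68.31 = 138.69 → 139

rgb(24, 133, 139)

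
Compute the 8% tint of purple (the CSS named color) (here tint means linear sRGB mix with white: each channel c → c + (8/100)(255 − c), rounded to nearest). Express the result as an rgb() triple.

CSS purple is rgb(128, 0, 128).
Lerp each channel 8% toward 255:
  R: 128 + 0.08×(255−128) = 128 + 10.16 = 138.16 → 138
  G: 0 + 0.08×(255−0) = 0 + 20.4 = 20.4 → 20
  B: 128 + 0.08×(255−128) = 128 + 10.16 = 138.16 → 138

rgb(138, 20, 138)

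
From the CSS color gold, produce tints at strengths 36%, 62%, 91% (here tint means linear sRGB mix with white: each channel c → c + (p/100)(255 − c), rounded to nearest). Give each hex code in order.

CSS gold is rgb(255, 215, 0).
36%: (255→255, 215 + 14.4 = 229.4→229, 0 + 91.8 = 91.8→92) → #ffe55c
62%: (255→255, 215 + 24.8 = 239.8→240, 0 + 158.1 = 158.1→158) → #fff09e
91%: (255→255, 215 + 36.4 = 251.4→251, 0 + 232.05 = 232.05→232) → #fffbe8

#ffe55c, #fff09e, #fffbe8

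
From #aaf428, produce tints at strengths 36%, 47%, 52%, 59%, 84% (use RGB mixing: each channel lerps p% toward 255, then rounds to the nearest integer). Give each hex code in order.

#aaf428 is rgb(170, 244, 40).
36%: (170 + 30.6 = 200.6→201, 244 + 3.96 = 247.96→248, 40 + 77.4 = 117.4→117) → #c9f875
47%: (170 + 39.95 = 209.95→210, 244 + 5.17 = 249.17→249, 40 + 101.05 = 141.05→141) → #d2f98d
52%: (170 + 44.2 = 214.2→214, 244 + 5.72 = 249.72→250, 40 + 111.8 = 151.8→152) → #d6fa98
59%: (170 + 50.15 = 220.15→220, 244 + 6.49 = 250.49→250, 40 + 126.85 = 166.85→167) → #dcfaa7
84%: (170 + 71.4 = 241.4→241, 244 + 9.24 = 253.24→253, 40 + 180.6 = 220.6→221) → #f1fddd

#c9f875, #d2f98d, #d6fa98, #dcfaa7, #f1fddd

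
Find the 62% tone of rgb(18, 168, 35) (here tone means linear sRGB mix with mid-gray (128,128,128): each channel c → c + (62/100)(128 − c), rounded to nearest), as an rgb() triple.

Per channel, c → c + 0.62(128 − c):
  R: 18 + 0.62×(128−18) = 18 + 68.2 = 86.2 → 86
  G: 168 + 0.62×(128−168) = 168 − 24.8 = 143.2 → 143
  B: 35 + 57.66 = 92.66 → 93

rgb(86, 143, 93)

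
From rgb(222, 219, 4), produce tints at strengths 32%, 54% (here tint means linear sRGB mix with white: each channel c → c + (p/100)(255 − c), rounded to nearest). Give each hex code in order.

32%: (222 + 10.56 = 232.56→233, 219 + 11.52 = 230.52→231, 4 + 80.32 = 84.32→84) → #e9e754
54%: (222 + 17.82 = 239.82→240, 219 + 19.44 = 238.44→238, 4 + 135.54 = 139.54→140) → #f0ee8c

#e9e754, #f0ee8c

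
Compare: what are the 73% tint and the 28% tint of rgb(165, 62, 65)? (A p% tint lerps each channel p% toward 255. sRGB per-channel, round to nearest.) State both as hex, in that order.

73% tint:
  R: 165 + 0.73×(255−165) = 165 + 65.7 = 230.7 → 231
  G: 62 + 140.89 = 202.89 → 203
  B: 65 + 0.73×(255−65) = 65 + 138.7 = 203.7 → 204
  → #E7CBCC
28% tint:
  R: 165 + 0.28×(255−165) = 165 + 25.2 = 190.2 → 190
  G: 62 + 0.28×(255−62) = 62 + 54.04 = 116.04 → 116
  B: 65 + 0.28×(255−65) = 65 + 53.2 = 118.2 → 118
  → #BE7476

#E7CBCC, #BE7476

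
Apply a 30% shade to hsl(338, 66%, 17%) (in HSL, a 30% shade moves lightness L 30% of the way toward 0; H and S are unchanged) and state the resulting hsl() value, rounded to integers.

L moves 30% from 17 toward 0: 17 − 5.1 = 11.9 → 12.
H and S are unchanged.

hsl(338, 66%, 12%)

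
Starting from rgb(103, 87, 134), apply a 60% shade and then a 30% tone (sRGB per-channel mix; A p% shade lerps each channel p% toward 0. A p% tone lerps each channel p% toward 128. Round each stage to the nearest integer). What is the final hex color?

#433F4C

Per channel, c → c + 0.6(0 − c):
  R: 103 − 61.8 = 41.2 → 41
  G: 87 + 0.6×(0−87) = 87 − 52.2 = 34.8 → 35
  B: 134 + 0.6×(0−134) = 134 − 80.4 = 53.6 → 54
After the shade: rgb(41, 35, 54) = #292336.
A 30% tone moves each channel 30% toward 128:
  R: 41 + 26.1 = 67.1 → 67
  G: 35 + 0.3×(128−35) = 35 + 27.9 = 62.9 → 63
  B: 54 + 0.3×(128−54) = 54 + 22.2 = 76.2 → 76
rgb(67, 63, 76) = #433F4C.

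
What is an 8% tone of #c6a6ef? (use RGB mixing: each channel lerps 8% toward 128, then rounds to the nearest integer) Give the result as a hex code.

#c0a3e6

#c6a6ef is rgb(198, 166, 239).
An 8% tone moves each channel 8% toward 128:
  R: 198 − 5.6 = 192.4 → 192
  G: 166 + 0.08×(128−166) = 166 − 3.04 = 162.96 → 163
  B: 239 − 8.88 = 230.12 → 230
rgb(192, 163, 230) = #c0a3e6.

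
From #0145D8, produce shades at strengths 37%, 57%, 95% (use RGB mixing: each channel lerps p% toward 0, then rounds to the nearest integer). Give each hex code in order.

#012B88, #001E5D, #00030B

#0145D8 is rgb(1, 69, 216).
37%: (1→1, 69 − 25.53 = 43.47→43, 216 − 79.92 = 136.08→136) → #012B88
57%: (1 − 0.57 = 0.43→0, 69 − 39.33 = 29.67→30, 216 − 123.12 = 92.88→93) → #001E5D
95%: (1 − 0.95 = 0.05→0, 69 − 65.55 = 3.45→3, 216 − 205.2 = 10.8→11) → #00030B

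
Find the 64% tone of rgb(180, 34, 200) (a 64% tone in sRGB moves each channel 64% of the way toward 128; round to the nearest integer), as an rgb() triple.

Lerp each channel 64% toward 128:
  R: 180 + 0.64×(128−180) = 180 − 33.28 = 146.72 → 147
  G: 34 + 0.64×(128−34) = 34 + 60.16 = 94.16 → 94
  B: 200 − 46.08 = 153.92 → 154

rgb(147, 94, 154)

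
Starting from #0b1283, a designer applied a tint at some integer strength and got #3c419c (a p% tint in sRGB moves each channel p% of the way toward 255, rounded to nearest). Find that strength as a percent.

20%

#0b1283 is rgb(11, 18, 131); #3c419c is rgb(60, 65, 156).
On the R channel (widest range): 60 ≈ 11 + (p/100)(255 − 11), so p ≈ 100×(60 − 11)/(255 − 11) = 4900/244 = 20.08.
p = 20 reproduces all three channels after rounding.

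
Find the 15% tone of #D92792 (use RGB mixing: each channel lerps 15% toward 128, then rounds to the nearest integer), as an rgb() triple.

#D92792 is rgb(217, 39, 146).
Lerp each channel 15% toward 128:
  R: 217 + 0.15×(128−217) = 217 − 13.35 = 203.65 → 204
  G: 39 + 13.35 = 52.35 → 52
  B: 146 + 0.15×(128−146) = 146 − 2.7 = 143.3 → 143

rgb(204, 52, 143)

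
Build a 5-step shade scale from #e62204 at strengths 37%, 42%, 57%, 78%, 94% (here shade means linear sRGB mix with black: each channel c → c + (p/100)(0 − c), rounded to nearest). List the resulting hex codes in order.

#e62204 is rgb(230, 34, 4).
37%: (230 − 85.1 = 144.9→145, 34 − 12.58 = 21.42→21, 4 − 1.48 = 2.52→3) → #911503
42%: (230 − 96.6 = 133.4→133, 34 − 14.28 = 19.72→20, 4 − 1.68 = 2.32→2) → #851402
57%: (230 − 131.1 = 98.9→99, 34 − 19.38 = 14.62→15, 4 − 2.28 = 1.72→2) → #630f02
78%: (230 − 179.4 = 50.6→51, 34 − 26.52 = 7.48→7, 4 − 3.12 = 0.88→1) → #330701
94%: (230 − 216.2 = 13.8→14, 34 − 31.96 = 2.04→2, 4 − 3.76 = 0.24→0) → #0e0200

#911503, #851402, #630f02, #330701, #0e0200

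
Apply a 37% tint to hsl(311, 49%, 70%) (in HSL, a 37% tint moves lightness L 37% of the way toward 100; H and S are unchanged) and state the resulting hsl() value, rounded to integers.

hsl(311, 49%, 81%)

L moves 37% from 70 toward 100: 70 + 11.1 = 81.1 → 81.
H and S are unchanged.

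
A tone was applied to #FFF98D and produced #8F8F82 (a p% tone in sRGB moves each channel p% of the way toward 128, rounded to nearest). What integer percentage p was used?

#FFF98D is rgb(255, 249, 141); #8F8F82 is rgb(143, 143, 130).
On the R channel (widest range): 143 ≈ 255 + (p/100)(128 − 255), so p ≈ 100×(143 − 255)/(128 − 255) = -11200/-127 = 88.19.
p = 88 reproduces all three channels after rounding.

88%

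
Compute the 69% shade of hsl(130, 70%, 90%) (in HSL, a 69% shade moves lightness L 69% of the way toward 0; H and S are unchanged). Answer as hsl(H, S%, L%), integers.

hsl(130, 70%, 28%)

L moves 69% from 90 toward 0: 90 − 62.1 = 27.9 → 28.
H and S are unchanged.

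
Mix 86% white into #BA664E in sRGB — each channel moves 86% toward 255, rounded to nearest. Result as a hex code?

#BA664E is rgb(186, 102, 78).
Lerp each channel 86% toward 255:
  R: 186 + 59.34 = 245.34 → 245
  G: 102 + 0.86×(255−102) = 102 + 131.58 = 233.58 → 234
  B: 78 + 0.86×(255−78) = 78 + 152.22 = 230.22 → 230
rgb(245, 234, 230) = #F5EAE6.

#F5EAE6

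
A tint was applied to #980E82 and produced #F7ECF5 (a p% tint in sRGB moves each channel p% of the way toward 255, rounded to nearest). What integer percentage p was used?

92%

#980E82 is rgb(152, 14, 130); #F7ECF5 is rgb(247, 236, 245).
On the G channel (widest range): 236 ≈ 14 + (p/100)(255 − 14), so p ≈ 100×(236 − 14)/(255 − 14) = 22200/241 = 92.12.
p = 92 reproduces all three channels after rounding.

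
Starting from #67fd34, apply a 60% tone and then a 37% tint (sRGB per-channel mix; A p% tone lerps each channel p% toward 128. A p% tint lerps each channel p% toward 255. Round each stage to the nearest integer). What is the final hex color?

#a9ce9c

#67fd34 is rgb(103, 253, 52).
Per channel, c → c + 0.6(128 − c):
  R: 103 + 15 = 118 → 118
  G: 253 + 0.6×(128−253) = 253 − 75 = 178 → 178
  B: 52 + 45.6 = 97.6 → 98
After the tone: rgb(118, 178, 98) = #76b262.
Per channel, c → c + 0.37(255 − c):
  R: 118 + 0.37×(255−118) = 118 + 50.69 = 168.69 → 169
  G: 178 + 0.37×(255−178) = 178 + 28.49 = 206.49 → 206
  B: 98 + 0.37×(255−98) = 98 + 58.09 = 156.09 → 156
rgb(169, 206, 156) = #a9ce9c.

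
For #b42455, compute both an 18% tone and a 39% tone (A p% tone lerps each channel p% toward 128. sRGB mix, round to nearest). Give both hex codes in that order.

#ab355d, #a04866

#b42455 is rgb(180, 36, 85).
18% tone:
  R: 180 + 0.18×(128−180) = 180 − 9.36 = 170.64 → 171
  G: 36 + 16.56 = 52.56 → 53
  B: 85 + 7.74 = 92.74 → 93
  → #ab355d
39% tone:
  R: 180 + 0.39×(128−180) = 180 − 20.28 = 159.72 → 160
  G: 36 + 35.88 = 71.88 → 72
  B: 85 + 0.39×(128−85) = 85 + 16.77 = 101.77 → 102
  → #a04866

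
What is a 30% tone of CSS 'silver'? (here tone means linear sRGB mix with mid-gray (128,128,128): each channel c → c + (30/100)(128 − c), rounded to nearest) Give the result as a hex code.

#ADADAD

CSS silver is rgb(192, 192, 192).
Per channel, c → c + 0.3(128 − c):
  R: 192 + 0.3×(128−192) = 192 − 19.2 = 172.8 → 173
  G: 192 + 0.3×(128−192) = 192 − 19.2 = 172.8 → 173
  B: 192 − 19.2 = 172.8 → 173
rgb(173, 173, 173) = #ADADAD.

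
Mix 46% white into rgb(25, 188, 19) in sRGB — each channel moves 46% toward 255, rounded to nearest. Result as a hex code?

#83DB80

Per channel, c → c + 0.46(255 − c):
  R: 25 + 0.46×(255−25) = 25 + 105.8 = 130.8 → 131
  G: 188 + 30.82 = 218.82 → 219
  B: 19 + 0.46×(255−19) = 19 + 108.56 = 127.56 → 128
rgb(131, 219, 128) = #83DB80.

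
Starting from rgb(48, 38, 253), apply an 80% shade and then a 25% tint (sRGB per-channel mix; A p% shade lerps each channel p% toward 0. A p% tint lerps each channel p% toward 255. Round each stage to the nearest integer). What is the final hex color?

Per channel, c → c + 0.8(0 − c):
  R: 48 + 0.8×(0−48) = 48 − 38.4 = 9.6 → 10
  G: 38 + 0.8×(0−38) = 38 − 30.4 = 7.6 → 8
  B: 253 + 0.8×(0−253) = 253 − 202.4 = 50.6 → 51
After the shade: rgb(10, 8, 51) = #0A0833.
A 25% tint moves each channel 25% toward 255:
  R: 10 + 0.25×(255−10) = 10 + 61.25 = 71.25 → 71
  G: 8 + 0.25×(255−8) = 8 + 61.75 = 69.75 → 70
  B: 51 + 0.25×(255−51) = 51 + 51 = 102 → 102
rgb(71, 70, 102) = #474666.

#474666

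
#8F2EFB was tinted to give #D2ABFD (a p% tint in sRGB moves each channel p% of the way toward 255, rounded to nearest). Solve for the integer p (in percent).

#8F2EFB is rgb(143, 46, 251); #D2ABFD is rgb(210, 171, 253).
On the G channel (widest range): 171 ≈ 46 + (p/100)(255 − 46), so p ≈ 100×(171 − 46)/(255 − 46) = 12500/209 = 59.81.
p = 60 reproduces all three channels after rounding.

60%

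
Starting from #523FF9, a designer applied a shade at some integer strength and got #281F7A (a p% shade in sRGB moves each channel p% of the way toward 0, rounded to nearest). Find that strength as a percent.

51%

#523FF9 is rgb(82, 63, 249); #281F7A is rgb(40, 31, 122).
On the B channel (widest range): 122 ≈ 249 + (p/100)(0 − 249), so p ≈ 100×(122 − 249)/(0 − 249) = -12700/-249 = 51.00.
p = 51 reproduces all three channels after rounding.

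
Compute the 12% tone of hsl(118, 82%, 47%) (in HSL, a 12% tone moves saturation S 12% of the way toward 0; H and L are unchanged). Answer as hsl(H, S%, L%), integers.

S moves 12% from 82 toward 0: 82 − 9.84 = 72.16 → 72.
H and L are unchanged.

hsl(118, 72%, 47%)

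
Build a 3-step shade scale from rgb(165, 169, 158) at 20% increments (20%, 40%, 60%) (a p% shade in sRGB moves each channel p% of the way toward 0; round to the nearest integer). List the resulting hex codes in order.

20%: (165 − 33 = 132→132, 169 − 33.8 = 135.2→135, 158 − 31.6 = 126.4→126) → #84877E
40%: (165 − 66 = 99→99, 169 − 67.6 = 101.4→101, 158 − 63.2 = 94.8→95) → #63655F
60%: (165 − 99 = 66→66, 169 − 101.4 = 67.6→68, 158 − 94.8 = 63.2→63) → #42443F

#84877E, #63655F, #42443F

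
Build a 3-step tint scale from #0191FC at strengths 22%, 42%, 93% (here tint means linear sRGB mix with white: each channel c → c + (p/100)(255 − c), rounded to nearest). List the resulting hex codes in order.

#0191FC is rgb(1, 145, 252).
22%: (1 + 55.88 = 56.88→57, 145 + 24.2 = 169.2→169, 252 + 0.66 = 252.66→253) → #39A9FD
42%: (1 + 106.68 = 107.68→108, 145 + 46.2 = 191.2→191, 252 + 1.26 = 253.26→253) → #6CBFFD
93%: (1 + 236.22 = 237.22→237, 145 + 102.3 = 247.3→247, 252 + 2.79 = 254.79→255) → #EDF7FF

#39A9FD, #6CBFFD, #EDF7FF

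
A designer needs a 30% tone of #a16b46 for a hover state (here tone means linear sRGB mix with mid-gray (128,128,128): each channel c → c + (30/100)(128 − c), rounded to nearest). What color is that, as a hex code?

#977157

#a16b46 is rgb(161, 107, 70).
Lerp each channel 30% toward 128:
  R: 161 + 0.3×(128−161) = 161 − 9.9 = 151.1 → 151
  G: 107 + 6.3 = 113.3 → 113
  B: 70 + 0.3×(128−70) = 70 + 17.4 = 87.4 → 87
rgb(151, 113, 87) = #977157.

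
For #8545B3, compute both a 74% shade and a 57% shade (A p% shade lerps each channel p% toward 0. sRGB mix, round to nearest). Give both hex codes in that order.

#23122F, #391E4D

#8545B3 is rgb(133, 69, 179).
74% shade:
  R: 133 − 98.42 = 34.58 → 35
  G: 69 − 51.06 = 17.94 → 18
  B: 179 − 132.46 = 46.54 → 47
  → #23122F
57% shade:
  R: 133 + 0.57×(0−133) = 133 − 75.81 = 57.19 → 57
  G: 69 − 39.33 = 29.67 → 30
  B: 179 + 0.57×(0−179) = 179 − 102.03 = 76.97 → 77
  → #391E4D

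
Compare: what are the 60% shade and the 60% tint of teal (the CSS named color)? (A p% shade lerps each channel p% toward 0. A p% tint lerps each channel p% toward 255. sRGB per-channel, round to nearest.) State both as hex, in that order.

#003333, #99cccc

CSS teal is rgb(0, 128, 128).
60% shade:
  R: 0 + 0 = 0 → 0
  G: 128 + 0.6×(0−128) = 128 − 76.8 = 51.2 → 51
  B: 128 + 0.6×(0−128) = 128 − 76.8 = 51.2 → 51
  → #003333
60% tint:
  R: 0 + 153 = 153 → 153
  G: 128 + 0.6×(255−128) = 128 + 76.2 = 204.2 → 204
  B: 128 + 76.2 = 204.2 → 204
  → #99cccc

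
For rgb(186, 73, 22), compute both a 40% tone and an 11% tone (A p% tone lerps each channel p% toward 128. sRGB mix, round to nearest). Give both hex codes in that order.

40% tone:
  R: 186 − 23.2 = 162.8 → 163
  G: 73 + 0.4×(128−73) = 73 + 22 = 95 → 95
  B: 22 + 0.4×(128−22) = 22 + 42.4 = 64.4 → 64
  → #A35F40
11% tone:
  R: 186 + 0.11×(128−186) = 186 − 6.38 = 179.62 → 180
  G: 73 + 6.05 = 79.05 → 79
  B: 22 + 11.66 = 33.66 → 34
  → #B44F22

#A35F40, #B44F22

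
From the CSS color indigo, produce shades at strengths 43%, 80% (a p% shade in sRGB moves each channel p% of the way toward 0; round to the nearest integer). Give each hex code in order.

CSS indigo is rgb(75, 0, 130).
43%: (75 − 32.25 = 42.75→43, 0→0, 130 − 55.9 = 74.1→74) → #2b004a
80%: (75 − 60 = 15→15, 0→0, 130 − 104 = 26→26) → #0f001a

#2b004a, #0f001a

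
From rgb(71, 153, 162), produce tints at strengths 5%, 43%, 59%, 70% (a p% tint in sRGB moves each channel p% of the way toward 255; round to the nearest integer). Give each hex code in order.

5%: (71 + 9.2 = 80.2→80, 153 + 5.1 = 158.1→158, 162 + 4.65 = 166.65→167) → #509EA7
43%: (71 + 79.12 = 150.12→150, 153 + 43.86 = 196.86→197, 162 + 39.99 = 201.99→202) → #96C5CA
59%: (71 + 108.56 = 179.56→180, 153 + 60.18 = 213.18→213, 162 + 54.87 = 216.87→217) → #B4D5D9
70%: (71 + 128.8 = 199.8→200, 153 + 71.4 = 224.4→224, 162 + 65.1 = 227.1→227) → #C8E0E3

#509EA7, #96C5CA, #B4D5D9, #C8E0E3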